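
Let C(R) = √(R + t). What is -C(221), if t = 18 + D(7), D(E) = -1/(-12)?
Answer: -√8607/6 ≈ -15.462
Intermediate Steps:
D(E) = 1/12 (D(E) = -1*(-1/12) = 1/12)
t = 217/12 (t = 18 + 1/12 = 217/12 ≈ 18.083)
C(R) = √(217/12 + R) (C(R) = √(R + 217/12) = √(217/12 + R))
-C(221) = -√(651 + 36*221)/6 = -√(651 + 7956)/6 = -√8607/6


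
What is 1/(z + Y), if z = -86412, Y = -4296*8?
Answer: -1/120780 ≈ -8.2795e-6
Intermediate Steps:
Y = -34368
1/(z + Y) = 1/(-86412 - 34368) = 1/(-120780) = -1/120780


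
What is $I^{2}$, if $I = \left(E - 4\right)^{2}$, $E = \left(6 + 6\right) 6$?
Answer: $21381376$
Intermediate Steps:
$E = 72$ ($E = 12 \cdot 6 = 72$)
$I = 4624$ ($I = \left(72 - 4\right)^{2} = 68^{2} = 4624$)
$I^{2} = 4624^{2} = 21381376$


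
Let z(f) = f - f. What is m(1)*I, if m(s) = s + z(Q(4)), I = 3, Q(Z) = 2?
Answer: 3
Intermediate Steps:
z(f) = 0
m(s) = s (m(s) = s + 0 = s)
m(1)*I = 1*3 = 3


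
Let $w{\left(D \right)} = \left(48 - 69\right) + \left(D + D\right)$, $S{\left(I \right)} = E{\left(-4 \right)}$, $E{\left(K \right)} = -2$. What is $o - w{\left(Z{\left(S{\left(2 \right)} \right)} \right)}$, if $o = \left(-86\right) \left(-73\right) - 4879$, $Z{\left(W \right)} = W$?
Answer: $1424$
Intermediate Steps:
$S{\left(I \right)} = -2$
$w{\left(D \right)} = -21 + 2 D$
$o = 1399$ ($o = 6278 - 4879 = 1399$)
$o - w{\left(Z{\left(S{\left(2 \right)} \right)} \right)} = 1399 - \left(-21 + 2 \left(-2\right)\right) = 1399 - \left(-21 - 4\right) = 1399 - -25 = 1399 + 25 = 1424$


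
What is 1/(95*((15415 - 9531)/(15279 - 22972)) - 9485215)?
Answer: -7693/72970317975 ≈ -1.0543e-7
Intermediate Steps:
1/(95*((15415 - 9531)/(15279 - 22972)) - 9485215) = 1/(95*(5884/(-7693)) - 9485215) = 1/(95*(5884*(-1/7693)) - 9485215) = 1/(95*(-5884/7693) - 9485215) = 1/(-558980/7693 - 9485215) = 1/(-72970317975/7693) = -7693/72970317975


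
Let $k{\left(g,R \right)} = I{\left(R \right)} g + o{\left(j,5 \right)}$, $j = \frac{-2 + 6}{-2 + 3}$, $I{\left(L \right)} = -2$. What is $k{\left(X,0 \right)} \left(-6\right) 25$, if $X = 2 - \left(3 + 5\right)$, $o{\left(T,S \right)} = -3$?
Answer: $-1350$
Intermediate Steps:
$j = 4$ ($j = \frac{4}{1} = 4 \cdot 1 = 4$)
$X = -6$ ($X = 2 - 8 = -6$)
$k{\left(g,R \right)} = -3 - 2 g$ ($k{\left(g,R \right)} = - 2 g - 3 = -3 - 2 g$)
$k{\left(X,0 \right)} \left(-6\right) 25 = \left(-3 - -12\right) \left(-6\right) 25 = \left(-3 + 12\right) \left(-6\right) 25 = 9 \left(-6\right) 25 = \left(-54\right) 25 = -1350$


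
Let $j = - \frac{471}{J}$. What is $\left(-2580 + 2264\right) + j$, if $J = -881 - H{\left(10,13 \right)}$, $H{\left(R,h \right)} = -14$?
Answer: $- \frac{91167}{289} \approx -315.46$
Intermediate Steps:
$J = -867$ ($J = -881 - -14 = -881 + 14 = -867$)
$j = \frac{157}{289}$ ($j = - \frac{471}{-867} = \left(-471\right) \left(- \frac{1}{867}\right) = \frac{157}{289} \approx 0.54325$)
$\left(-2580 + 2264\right) + j = \left(-2580 + 2264\right) + \frac{157}{289} = -316 + \frac{157}{289} = - \frac{91167}{289}$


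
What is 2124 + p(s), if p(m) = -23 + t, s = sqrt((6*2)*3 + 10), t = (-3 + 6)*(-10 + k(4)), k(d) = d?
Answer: 2083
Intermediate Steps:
t = -18 (t = (-3 + 6)*(-10 + 4) = 3*(-6) = -18)
s = sqrt(46) (s = sqrt(12*3 + 10) = sqrt(36 + 10) = sqrt(46) ≈ 6.7823)
p(m) = -41 (p(m) = -23 - 18 = -41)
2124 + p(s) = 2124 - 41 = 2083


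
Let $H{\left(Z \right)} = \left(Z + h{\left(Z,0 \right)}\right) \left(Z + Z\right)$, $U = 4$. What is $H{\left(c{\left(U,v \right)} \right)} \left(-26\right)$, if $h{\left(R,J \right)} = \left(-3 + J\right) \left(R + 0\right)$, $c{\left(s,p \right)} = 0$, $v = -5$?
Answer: $0$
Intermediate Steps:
$h{\left(R,J \right)} = R \left(-3 + J\right)$ ($h{\left(R,J \right)} = \left(-3 + J\right) R = R \left(-3 + J\right)$)
$H{\left(Z \right)} = - 4 Z^{2}$ ($H{\left(Z \right)} = \left(Z + Z \left(-3 + 0\right)\right) \left(Z + Z\right) = \left(Z + Z \left(-3\right)\right) 2 Z = \left(Z - 3 Z\right) 2 Z = - 2 Z 2 Z = - 4 Z^{2}$)
$H{\left(c{\left(U,v \right)} \right)} \left(-26\right) = - 4 \cdot 0^{2} \left(-26\right) = \left(-4\right) 0 \left(-26\right) = 0 \left(-26\right) = 0$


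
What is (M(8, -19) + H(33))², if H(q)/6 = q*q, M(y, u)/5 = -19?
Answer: 41460721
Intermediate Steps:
M(y, u) = -95 (M(y, u) = 5*(-19) = -95)
H(q) = 6*q² (H(q) = 6*(q*q) = 6*q²)
(M(8, -19) + H(33))² = (-95 + 6*33²)² = (-95 + 6*1089)² = (-95 + 6534)² = 6439² = 41460721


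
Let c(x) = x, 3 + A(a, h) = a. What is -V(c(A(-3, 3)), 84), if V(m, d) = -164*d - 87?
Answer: 13863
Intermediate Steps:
A(a, h) = -3 + a
V(m, d) = -87 - 164*d
-V(c(A(-3, 3)), 84) = -(-87 - 164*84) = -(-87 - 13776) = -1*(-13863) = 13863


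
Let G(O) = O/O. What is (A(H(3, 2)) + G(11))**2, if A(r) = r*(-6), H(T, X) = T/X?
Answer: 64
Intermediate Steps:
G(O) = 1
A(r) = -6*r
(A(H(3, 2)) + G(11))**2 = (-18/2 + 1)**2 = (-6*3/2 + 1)**2 = (-9 + 1)**2 = (-8)**2 = 64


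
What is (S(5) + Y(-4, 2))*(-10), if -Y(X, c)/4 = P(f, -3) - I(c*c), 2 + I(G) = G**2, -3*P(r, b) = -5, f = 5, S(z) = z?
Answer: -1630/3 ≈ -543.33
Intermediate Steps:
P(r, b) = 5/3 (P(r, b) = -1/3*(-5) = 5/3)
I(G) = -2 + G**2
Y(X, c) = -44/3 + 4*c**4 (Y(X, c) = -4*(5/3 - (-2 + (c*c)**2)) = -4*(5/3 - (-2 + (c**2)**2)) = -4*(5/3 - (-2 + c**4)) = -4*(5/3 + (2 - c**4)) = -4*(11/3 - c**4) = -44/3 + 4*c**4)
(S(5) + Y(-4, 2))*(-10) = (5 + (-44/3 + 4*2**4))*(-10) = (5 + (-44/3 + 4*16))*(-10) = (5 + (-44/3 + 64))*(-10) = (5 + 148/3)*(-10) = (163/3)*(-10) = -1630/3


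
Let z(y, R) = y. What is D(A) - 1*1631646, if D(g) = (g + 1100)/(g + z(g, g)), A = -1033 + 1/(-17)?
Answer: -28654967621/17562 ≈ -1.6316e+6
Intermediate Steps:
A = -17562/17 (A = -1033 - 1/17 = -17562/17 ≈ -1033.1)
D(g) = (1100 + g)/(2*g) (D(g) = (g + 1100)/(g + g) = (1100 + g)/((2*g)) = (1100 + g)*(1/(2*g)) = (1100 + g)/(2*g))
D(A) - 1*1631646 = (1100 - 17562/17)/(2*(-17562/17)) - 1*1631646 = (½)*(-17/17562)*(1138/17) - 1631646 = -569/17562 - 1631646 = -28654967621/17562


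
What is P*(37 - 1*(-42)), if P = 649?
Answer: 51271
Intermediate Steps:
P*(37 - 1*(-42)) = 649*(37 - 1*(-42)) = 649*(37 + 42) = 649*79 = 51271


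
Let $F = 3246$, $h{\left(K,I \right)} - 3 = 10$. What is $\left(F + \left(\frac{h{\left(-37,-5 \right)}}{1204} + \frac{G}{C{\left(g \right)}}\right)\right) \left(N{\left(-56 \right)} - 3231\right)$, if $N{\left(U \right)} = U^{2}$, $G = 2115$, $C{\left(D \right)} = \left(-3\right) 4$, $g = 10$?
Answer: $- \frac{87779810}{301} \approx -2.9163 \cdot 10^{5}$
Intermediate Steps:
$h{\left(K,I \right)} = 13$ ($h{\left(K,I \right)} = 3 + 10 = 13$)
$C{\left(D \right)} = -12$
$\left(F + \left(\frac{h{\left(-37,-5 \right)}}{1204} + \frac{G}{C{\left(g \right)}}\right)\right) \left(N{\left(-56 \right)} - 3231\right) = \left(3246 + \left(\frac{13}{1204} + \frac{2115}{-12}\right)\right) \left(\left(-56\right)^{2} - 3231\right) = \left(3246 + \left(13 \cdot \frac{1}{1204} + 2115 \left(- \frac{1}{12}\right)\right)\right) \left(3136 - 3231\right) = \left(3246 + \left(\frac{13}{1204} - \frac{705}{4}\right)\right) \left(-95\right) = \left(3246 - \frac{53048}{301}\right) \left(-95\right) = \frac{923998}{301} \left(-95\right) = - \frac{87779810}{301}$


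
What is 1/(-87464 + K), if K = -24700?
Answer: -1/112164 ≈ -8.9155e-6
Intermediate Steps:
1/(-87464 + K) = 1/(-87464 - 24700) = 1/(-112164) = -1/112164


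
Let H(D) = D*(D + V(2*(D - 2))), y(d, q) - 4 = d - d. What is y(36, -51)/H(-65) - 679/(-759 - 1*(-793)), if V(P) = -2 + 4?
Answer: -2780369/139230 ≈ -19.970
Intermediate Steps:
y(d, q) = 4 (y(d, q) = 4 + (d - d) = 4 + 0 = 4)
V(P) = 2
H(D) = D*(2 + D) (H(D) = D*(D + 2) = D*(2 + D))
y(36, -51)/H(-65) - 679/(-759 - 1*(-793)) = 4/((-65*(2 - 65))) - 679/(-759 - 1*(-793)) = 4/((-65*(-63))) - 679/(-759 + 793) = 4/4095 - 679/34 = -2780369/139230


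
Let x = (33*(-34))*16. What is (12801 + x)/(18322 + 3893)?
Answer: -1717/7405 ≈ -0.23187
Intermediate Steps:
x = -17952 (x = -1122*16 = -17952)
(12801 + x)/(18322 + 3893) = (12801 - 17952)/(18322 + 3893) = -5151/22215 = -5151*1/22215 = -1717/7405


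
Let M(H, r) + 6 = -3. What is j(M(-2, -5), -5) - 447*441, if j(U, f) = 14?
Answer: -197113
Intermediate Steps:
M(H, r) = -9 (M(H, r) = -6 - 3 = -9)
j(M(-2, -5), -5) - 447*441 = 14 - 447*441 = 14 - 197127 = -197113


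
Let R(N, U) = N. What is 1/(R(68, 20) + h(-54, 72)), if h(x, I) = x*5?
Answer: -1/202 ≈ -0.0049505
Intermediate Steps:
h(x, I) = 5*x
1/(R(68, 20) + h(-54, 72)) = 1/(68 + 5*(-54)) = 1/(68 - 270) = 1/(-202) = -1/202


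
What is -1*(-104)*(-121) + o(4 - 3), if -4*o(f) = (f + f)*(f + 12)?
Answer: -25181/2 ≈ -12591.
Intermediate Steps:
o(f) = -f*(12 + f)/2 (o(f) = -(f + f)*(f + 12)/4 = -2*f*(12 + f)/4 = -f*(12 + f)/2)
-1*(-104)*(-121) + o(4 - 3) = -1*(-104)*(-121) - (4 - 3)*(12 + (4 - 3))/2 = 104*(-121) - ½*1*(12 + 1) = -12584 - ½*1*13 = -12584 - 13/2 = -25181/2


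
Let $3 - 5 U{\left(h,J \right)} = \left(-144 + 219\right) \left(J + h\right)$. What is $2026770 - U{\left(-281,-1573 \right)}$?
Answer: $\frac{9994797}{5} \approx 1.999 \cdot 10^{6}$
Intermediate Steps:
$U{\left(h,J \right)} = \frac{3}{5} - 15 J - 15 h$ ($U{\left(h,J \right)} = \frac{3}{5} - \frac{\left(-144 + 219\right) \left(J + h\right)}{5} = \frac{3}{5} - \frac{75 \left(J + h\right)}{5} = \frac{3}{5} - \frac{75 J + 75 h}{5} = \frac{3}{5} - \left(15 J + 15 h\right) = \frac{3}{5} - 15 J - 15 h$)
$2026770 - U{\left(-281,-1573 \right)} = 2026770 - \left(\frac{3}{5} - -23595 - -4215\right) = 2026770 - \left(\frac{3}{5} + 23595 + 4215\right) = 2026770 - \frac{139053}{5} = \frac{9994797}{5}$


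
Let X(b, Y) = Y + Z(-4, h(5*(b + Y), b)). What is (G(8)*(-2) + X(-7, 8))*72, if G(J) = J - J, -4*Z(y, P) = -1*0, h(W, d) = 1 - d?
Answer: 576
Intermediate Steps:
Z(y, P) = 0 (Z(y, P) = -(-1)*0/4 = -1/4*0 = 0)
G(J) = 0
X(b, Y) = Y (X(b, Y) = Y + 0 = Y)
(G(8)*(-2) + X(-7, 8))*72 = (0*(-2) + 8)*72 = (0 + 8)*72 = 8*72 = 576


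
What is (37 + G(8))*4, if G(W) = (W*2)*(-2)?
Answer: 20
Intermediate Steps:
G(W) = -4*W (G(W) = (2*W)*(-2) = -4*W)
(37 + G(8))*4 = (37 - 4*8)*4 = (37 - 32)*4 = 5*4 = 20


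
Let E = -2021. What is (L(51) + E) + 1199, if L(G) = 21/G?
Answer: -13967/17 ≈ -821.59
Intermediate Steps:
(L(51) + E) + 1199 = (21/51 - 2021) + 1199 = (21*(1/51) - 2021) + 1199 = (7/17 - 2021) + 1199 = -34350/17 + 1199 = -13967/17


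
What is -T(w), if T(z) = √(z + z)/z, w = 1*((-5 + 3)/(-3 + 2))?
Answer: -1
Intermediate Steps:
w = 2 (w = 1*(-2/(-1)) = 1*(-2*(-1)) = 1*2 = 2)
T(z) = √2/√z (T(z) = √(2*z)/z = (√2*√z)/z = √2/√z)
-T(w) = -√2/√2 = -√2*√2/2 = -1*1 = -1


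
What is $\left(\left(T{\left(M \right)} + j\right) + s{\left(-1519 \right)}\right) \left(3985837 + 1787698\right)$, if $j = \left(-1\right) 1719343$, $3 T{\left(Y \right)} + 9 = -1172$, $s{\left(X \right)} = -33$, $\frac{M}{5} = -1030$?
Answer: $- \frac{29787451087315}{3} \approx -9.9291 \cdot 10^{12}$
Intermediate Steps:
$M = -5150$ ($M = 5 \left(-1030\right) = -5150$)
$T{\left(Y \right)} = - \frac{1181}{3}$ ($T{\left(Y \right)} = -3 + \frac{1}{3} \left(-1172\right) = -3 - \frac{1172}{3} = - \frac{1181}{3}$)
$j = -1719343$
$\left(\left(T{\left(M \right)} + j\right) + s{\left(-1519 \right)}\right) \left(3985837 + 1787698\right) = \left(\left(- \frac{1181}{3} - 1719343\right) - 33\right) \left(3985837 + 1787698\right) = \left(- \frac{5159210}{3} - 33\right) 5773535 = \left(- \frac{5159309}{3}\right) 5773535 = - \frac{29787451087315}{3}$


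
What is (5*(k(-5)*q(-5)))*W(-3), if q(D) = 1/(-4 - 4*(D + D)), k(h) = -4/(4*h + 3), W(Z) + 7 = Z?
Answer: -50/153 ≈ -0.32680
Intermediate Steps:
W(Z) = -7 + Z
k(h) = -4/(3 + 4*h)
q(D) = 1/(-4 - 8*D)
(5*(k(-5)*q(-5)))*W(-3) = (5*((-4/(3 + 4*(-5)))*(-1/(4 + 8*(-5)))))*(-7 - 3) = (5*((-4/(3 - 20))*(-1/(4 - 40))))*(-10) = (5*((-4/(-17))*(-1/(-36))))*(-10) = (5*((-4*(-1/17))*(-1*(-1/36))))*(-10) = (5*((4/17)*(1/36)))*(-10) = (5*(1/153))*(-10) = (5/153)*(-10) = -50/153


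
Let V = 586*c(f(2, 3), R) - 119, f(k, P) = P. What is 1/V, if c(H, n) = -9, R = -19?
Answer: -1/5393 ≈ -0.00018543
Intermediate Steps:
V = -5393 (V = 586*(-9) - 119 = -5274 - 119 = -5393)
1/V = 1/(-5393) = -1/5393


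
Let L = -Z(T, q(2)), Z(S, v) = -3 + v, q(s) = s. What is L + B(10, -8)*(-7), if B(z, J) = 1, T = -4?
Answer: -6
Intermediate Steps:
L = 1 (L = -(-3 + 2) = -1*(-1) = 1)
L + B(10, -8)*(-7) = 1 + 1*(-7) = 1 - 7 = -6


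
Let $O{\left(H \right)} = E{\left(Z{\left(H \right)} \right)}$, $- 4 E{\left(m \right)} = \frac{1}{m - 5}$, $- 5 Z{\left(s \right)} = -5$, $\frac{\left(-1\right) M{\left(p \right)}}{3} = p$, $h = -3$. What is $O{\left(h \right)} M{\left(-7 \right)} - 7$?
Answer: $- \frac{91}{16} \approx -5.6875$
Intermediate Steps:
$M{\left(p \right)} = - 3 p$
$Z{\left(s \right)} = 1$ ($Z{\left(s \right)} = \left(- \frac{1}{5}\right) \left(-5\right) = 1$)
$E{\left(m \right)} = - \frac{1}{4 \left(-5 + m\right)}$ ($E{\left(m \right)} = - \frac{1}{4 \left(m - 5\right)} = - \frac{1}{4 \left(-5 + m\right)}$)
$O{\left(H \right)} = \frac{1}{16}$ ($O{\left(H \right)} = - \frac{1}{-20 + 4 \cdot 1} = - \frac{1}{-20 + 4} = - \frac{1}{-16} = \left(-1\right) \left(- \frac{1}{16}\right) = \frac{1}{16}$)
$O{\left(h \right)} M{\left(-7 \right)} - 7 = \frac{\left(-3\right) \left(-7\right)}{16} - 7 = \frac{1}{16} \cdot 21 - 7 = \frac{21}{16} - 7 = - \frac{91}{16}$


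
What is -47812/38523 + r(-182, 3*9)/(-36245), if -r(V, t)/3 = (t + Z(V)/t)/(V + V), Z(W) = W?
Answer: -1892383990507/1524722619420 ≈ -1.2411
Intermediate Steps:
r(V, t) = -3*(t + V/t)/(2*V) (r(V, t) = -3*(t + V/t)/(V + V) = -3*(t + V/t)/(2*V))
-47812/38523 + r(-182, 3*9)/(-36245) = -47812/38523 + (-3/(2*(3*9)) - 3/2*3*9/(-182))/(-36245) = -47812*1/38523 + (-3/2/27 - 3/2*27*(-1/182))*(-1/36245) = -47812/38523 + (-3/2*1/27 + 81/364)*(-1/36245) = -47812/38523 + (-1/18 + 81/364)*(-1/36245) = -47812/38523 + (547/3276)*(-1/36245) = -47812/38523 - 547/118738620 = -1892383990507/1524722619420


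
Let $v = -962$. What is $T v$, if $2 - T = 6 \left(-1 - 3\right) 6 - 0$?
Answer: $-140452$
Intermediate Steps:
$T = 146$ ($T = 2 - \left(6 \left(-1 - 3\right) 6 - 0\right) = 2 - \left(6 \left(-4\right) 6 + 0\right) = 2 - \left(\left(-24\right) 6 + 0\right) = 2 - \left(-144 + 0\right) = 2 - -144 = 2 + 144 = 146$)
$T v = 146 \left(-962\right) = -140452$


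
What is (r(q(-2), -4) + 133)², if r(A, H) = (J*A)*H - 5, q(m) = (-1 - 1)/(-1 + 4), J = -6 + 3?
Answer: 14400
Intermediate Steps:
J = -3
q(m) = -⅔ (q(m) = -2/3 = -2*⅓ = -⅔)
r(A, H) = -5 - 3*A*H (r(A, H) = (-3*A)*H - 5 = -3*A*H - 5 = -5 - 3*A*H)
(r(q(-2), -4) + 133)² = ((-5 - 3*(-⅔)*(-4)) + 133)² = ((-5 - 8) + 133)² = (-13 + 133)² = 120² = 14400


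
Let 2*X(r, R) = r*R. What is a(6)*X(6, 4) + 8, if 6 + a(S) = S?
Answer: 8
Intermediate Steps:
a(S) = -6 + S
X(r, R) = R*r/2 (X(r, R) = (r*R)/2 = (R*r)/2 = R*r/2)
a(6)*X(6, 4) + 8 = (-6 + 6)*((½)*4*6) + 8 = 0*12 + 8 = 0 + 8 = 8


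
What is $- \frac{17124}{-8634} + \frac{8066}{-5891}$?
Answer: $\frac{5205940}{8477149} \approx 0.61411$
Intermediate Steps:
$- \frac{17124}{-8634} + \frac{8066}{-5891} = \left(-17124\right) \left(- \frac{1}{8634}\right) + 8066 \left(- \frac{1}{5891}\right) = \frac{2854}{1439} - \frac{8066}{5891} = \frac{5205940}{8477149}$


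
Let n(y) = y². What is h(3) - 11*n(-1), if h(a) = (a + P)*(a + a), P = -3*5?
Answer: -83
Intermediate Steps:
P = -15
h(a) = 2*a*(-15 + a) (h(a) = (a - 15)*(a + a) = (-15 + a)*(2*a) = 2*a*(-15 + a))
h(3) - 11*n(-1) = 2*3*(-15 + 3) - 11*(-1)² = 2*3*(-12) - 11*1 = -72 - 11 = -83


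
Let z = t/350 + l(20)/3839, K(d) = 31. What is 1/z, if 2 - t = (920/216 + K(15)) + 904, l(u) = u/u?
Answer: -18139275/48570142 ≈ -0.37347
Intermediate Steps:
l(u) = 1
t = -25306/27 (t = 2 - ((920/216 + 31) + 904) = 2 - ((920*(1/216) + 31) + 904) = 2 - ((115/27 + 31) + 904) = 2 - (952/27 + 904) = 2 - 1*25360/27 = 2 - 25360/27 = -25306/27 ≈ -937.26)
z = -48570142/18139275 (z = -25306/27/350 + 1/3839 = -25306/27*1/350 + 1*(1/3839) = -12653/4725 + 1/3839 = -48570142/18139275 ≈ -2.6776)
1/z = 1/(-48570142/18139275) = -18139275/48570142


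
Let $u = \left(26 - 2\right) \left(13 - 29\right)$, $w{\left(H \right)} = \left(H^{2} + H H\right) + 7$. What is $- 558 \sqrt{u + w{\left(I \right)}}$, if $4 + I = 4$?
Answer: $- 558 i \sqrt{377} \approx - 10834.0 i$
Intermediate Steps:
$I = 0$ ($I = -4 + 4 = 0$)
$w{\left(H \right)} = 7 + 2 H^{2}$ ($w{\left(H \right)} = \left(H^{2} + H^{2}\right) + 7 = 2 H^{2} + 7 = 7 + 2 H^{2}$)
$u = -384$ ($u = 24 \left(-16\right) = -384$)
$- 558 \sqrt{u + w{\left(I \right)}} = - 558 \sqrt{-384 + \left(7 + 2 \cdot 0^{2}\right)} = - 558 \sqrt{-384 + \left(7 + 2 \cdot 0\right)} = - 558 \sqrt{-384 + \left(7 + 0\right)} = - 558 \sqrt{-384 + 7} = - 558 \sqrt{-377} = - 558 i \sqrt{377}$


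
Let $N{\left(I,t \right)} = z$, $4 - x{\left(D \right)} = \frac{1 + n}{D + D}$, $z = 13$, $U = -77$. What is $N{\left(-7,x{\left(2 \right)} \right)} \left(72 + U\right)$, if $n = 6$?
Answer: $-65$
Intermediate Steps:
$x{\left(D \right)} = 4 - \frac{7}{2 D}$ ($x{\left(D \right)} = 4 - \frac{1 + 6}{D + D} = 4 - \frac{7}{2 D}$)
$N{\left(I,t \right)} = 13$
$N{\left(-7,x{\left(2 \right)} \right)} \left(72 + U\right) = 13 \left(72 - 77\right) = 13 \left(-5\right) = -65$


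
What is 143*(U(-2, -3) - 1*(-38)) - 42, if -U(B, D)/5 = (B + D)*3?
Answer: 16117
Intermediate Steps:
U(B, D) = -15*B - 15*D (U(B, D) = -5*(B + D)*3 = -5*(3*B + 3*D) = -15*B - 15*D)
143*(U(-2, -3) - 1*(-38)) - 42 = 143*((-15*(-2) - 15*(-3)) - 1*(-38)) - 42 = 143*((30 + 45) + 38) - 42 = 143*(75 + 38) - 42 = 143*113 - 42 = 16159 - 42 = 16117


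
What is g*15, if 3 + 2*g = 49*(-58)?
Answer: -42675/2 ≈ -21338.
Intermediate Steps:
g = -2845/2 (g = -3/2 + (49*(-58))/2 = -3/2 + (½)*(-2842) = -3/2 - 1421 = -2845/2 ≈ -1422.5)
g*15 = -2845/2*15 = -42675/2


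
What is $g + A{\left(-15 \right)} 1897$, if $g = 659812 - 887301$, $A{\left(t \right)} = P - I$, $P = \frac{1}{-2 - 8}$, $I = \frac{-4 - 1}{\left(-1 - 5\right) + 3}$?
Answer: $- \frac{6925211}{30} \approx -2.3084 \cdot 10^{5}$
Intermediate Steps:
$I = \frac{5}{3}$ ($I = - \frac{5}{\left(-1 - 5\right) + 3} = - \frac{5}{-6 + 3} = - \frac{5}{-3} = \left(-5\right) \left(- \frac{1}{3}\right) = \frac{5}{3} \approx 1.6667$)
$P = - \frac{1}{10}$ ($P = \frac{1}{-10} = - \frac{1}{10} \approx -0.1$)
$A{\left(t \right)} = - \frac{53}{30}$ ($A{\left(t \right)} = - \frac{1}{10} - \frac{5}{3} = - \frac{53}{30}$)
$g = -227489$ ($g = 659812 - 887301 = -227489$)
$g + A{\left(-15 \right)} 1897 = -227489 - \frac{100541}{30} = - \frac{6925211}{30}$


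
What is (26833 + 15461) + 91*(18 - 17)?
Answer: 42385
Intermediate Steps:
(26833 + 15461) + 91*(18 - 17) = 42294 + 91*1 = 42294 + 91 = 42385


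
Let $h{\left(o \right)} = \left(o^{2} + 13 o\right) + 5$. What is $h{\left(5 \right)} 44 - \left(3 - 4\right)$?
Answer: $4181$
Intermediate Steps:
$h{\left(o \right)} = 5 + o^{2} + 13 o$
$h{\left(5 \right)} 44 - \left(3 - 4\right) = \left(5 + 5^{2} + 13 \cdot 5\right) 44 - \left(3 - 4\right) = \left(5 + 25 + 65\right) 44 - \left(3 - 4\right) = 95 \cdot 44 - -1 = 4180 + 1 = 4181$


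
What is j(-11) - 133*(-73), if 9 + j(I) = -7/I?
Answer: 106707/11 ≈ 9700.6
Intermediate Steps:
j(I) = -9 - 7/I
j(-11) - 133*(-73) = (-9 - 7/(-11)) - 133*(-73) = (-9 - 7*(-1/11)) + 9709 = (-9 + 7/11) + 9709 = -92/11 + 9709 = 106707/11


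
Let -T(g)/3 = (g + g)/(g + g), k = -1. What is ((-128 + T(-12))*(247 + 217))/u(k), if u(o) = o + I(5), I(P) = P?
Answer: -15196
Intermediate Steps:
T(g) = -3 (T(g) = -3*(g + g)/(g + g) = -3*2*g/(2*g) = -3*2*g*1/(2*g) = -3*1 = -3)
u(o) = 5 + o (u(o) = o + 5 = 5 + o)
((-128 + T(-12))*(247 + 217))/u(k) = ((-128 - 3)*(247 + 217))/(5 - 1) = -131*464/4 = -60784*¼ = -15196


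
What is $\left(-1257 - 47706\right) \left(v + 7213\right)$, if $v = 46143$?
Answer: $-2612469828$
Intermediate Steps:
$\left(-1257 - 47706\right) \left(v + 7213\right) = \left(-1257 - 47706\right) \left(46143 + 7213\right) = \left(-48963\right) 53356 = -2612469828$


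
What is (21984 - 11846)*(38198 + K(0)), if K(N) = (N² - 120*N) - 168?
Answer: 385548140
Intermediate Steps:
K(N) = -168 + N² - 120*N
(21984 - 11846)*(38198 + K(0)) = (21984 - 11846)*(38198 + (-168 + 0² - 120*0)) = 10138*(38198 + (-168 + 0 + 0)) = 10138*(38198 - 168) = 10138*38030 = 385548140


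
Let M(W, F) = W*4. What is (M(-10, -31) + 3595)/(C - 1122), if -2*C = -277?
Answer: -7110/1967 ≈ -3.6146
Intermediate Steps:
C = 277/2 (C = -1/2*(-277) = 277/2 ≈ 138.50)
M(W, F) = 4*W
(M(-10, -31) + 3595)/(C - 1122) = (4*(-10) + 3595)/(277/2 - 1122) = (-40 + 3595)/(-1967/2) = 3555*(-2/1967) = -7110/1967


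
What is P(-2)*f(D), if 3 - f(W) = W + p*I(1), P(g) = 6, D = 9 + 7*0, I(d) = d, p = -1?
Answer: -30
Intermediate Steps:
D = 9 (D = 9 + 0 = 9)
f(W) = 4 - W (f(W) = 3 - (W - 1*1) = 3 - (W - 1) = 3 - (-1 + W) = 3 + (1 - W) = 4 - W)
P(-2)*f(D) = 6*(4 - 1*9) = 6*(4 - 9) = 6*(-5) = -30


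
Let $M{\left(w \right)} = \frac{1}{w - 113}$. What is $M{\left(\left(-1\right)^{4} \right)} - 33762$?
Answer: $- \frac{3781345}{112} \approx -33762.0$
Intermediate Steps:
$M{\left(w \right)} = \frac{1}{-113 + w}$
$M{\left(\left(-1\right)^{4} \right)} - 33762 = \frac{1}{-113 + \left(-1\right)^{4}} - 33762 = \frac{1}{-113 + 1} - 33762 = \frac{1}{-112} - 33762 = - \frac{1}{112} - 33762 = - \frac{3781345}{112}$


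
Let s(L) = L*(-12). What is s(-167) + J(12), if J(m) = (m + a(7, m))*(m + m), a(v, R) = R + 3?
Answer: 2652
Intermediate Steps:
a(v, R) = 3 + R
J(m) = 2*m*(3 + 2*m) (J(m) = (m + (3 + m))*(m + m) = (3 + 2*m)*(2*m) = 2*m*(3 + 2*m))
s(L) = -12*L
s(-167) + J(12) = -12*(-167) + 2*12*(3 + 2*12) = 2004 + 2*12*(3 + 24) = 2004 + 2*12*27 = 2004 + 648 = 2652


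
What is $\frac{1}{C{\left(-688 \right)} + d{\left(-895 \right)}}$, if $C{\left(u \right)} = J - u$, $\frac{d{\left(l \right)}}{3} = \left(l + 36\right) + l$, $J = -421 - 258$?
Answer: $- \frac{1}{5253} \approx -0.00019037$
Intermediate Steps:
$J = -679$
$d{\left(l \right)} = 108 + 6 l$ ($d{\left(l \right)} = 3 \left(\left(l + 36\right) + l\right) = 3 \left(\left(36 + l\right) + l\right) = 3 \left(36 + 2 l\right) = 108 + 6 l$)
$C{\left(u \right)} = -679 - u$
$\frac{1}{C{\left(-688 \right)} + d{\left(-895 \right)}} = \frac{1}{\left(-679 - -688\right) + \left(108 + 6 \left(-895\right)\right)} = \frac{1}{\left(-679 + 688\right) + \left(108 - 5370\right)} = \frac{1}{9 - 5262} = \frac{1}{-5253} = - \frac{1}{5253}$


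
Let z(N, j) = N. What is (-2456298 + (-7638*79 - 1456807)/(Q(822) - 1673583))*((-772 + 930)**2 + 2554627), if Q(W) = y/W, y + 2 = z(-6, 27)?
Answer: -622619516847419017071/98263231 ≈ -6.3362e+12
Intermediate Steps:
y = -8 (y = -2 - 6 = -8)
Q(W) = -8/W
(-2456298 + (-7638*79 - 1456807)/(Q(822) - 1673583))*((-772 + 930)**2 + 2554627) = (-2456298 + (-7638*79 - 1456807)/(-8/822 - 1673583))*((-772 + 930)**2 + 2554627) = (-2456298 + (-603402 - 1456807)/(-8*1/822 - 1673583))*(158**2 + 2554627) = (-2456298 - 2060209/(-4/411 - 1673583))*(24964 + 2554627) = (-2456298 - 2060209/(-687842617/411))*2579591 = (-2456298 - 2060209*(-411/687842617))*2579591 = (-2456298 + 846745899/687842617)*2579591 = -1689545597705967/687842617*2579591 = -622619516847419017071/98263231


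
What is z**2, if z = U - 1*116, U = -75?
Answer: 36481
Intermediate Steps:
z = -191 (z = -75 - 1*116 = -75 - 116 = -191)
z**2 = (-191)**2 = 36481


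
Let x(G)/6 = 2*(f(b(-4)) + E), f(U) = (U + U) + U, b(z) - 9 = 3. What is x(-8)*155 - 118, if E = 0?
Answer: 66842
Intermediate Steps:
b(z) = 12 (b(z) = 9 + 3 = 12)
f(U) = 3*U (f(U) = 2*U + U = 3*U)
x(G) = 432 (x(G) = 6*(2*(3*12 + 0)) = 6*(2*(36 + 0)) = 6*(2*36) = 6*72 = 432)
x(-8)*155 - 118 = 432*155 - 118 = 66960 - 118 = 66842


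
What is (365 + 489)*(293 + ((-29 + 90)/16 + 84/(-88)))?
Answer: 22234317/88 ≈ 2.5266e+5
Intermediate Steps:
(365 + 489)*(293 + ((-29 + 90)/16 + 84/(-88))) = 854*(293 + (61*(1/16) + 84*(-1/88))) = 854*(293 + (61/16 - 21/22)) = 854*(293 + 503/176) = 854*(52071/176) = 22234317/88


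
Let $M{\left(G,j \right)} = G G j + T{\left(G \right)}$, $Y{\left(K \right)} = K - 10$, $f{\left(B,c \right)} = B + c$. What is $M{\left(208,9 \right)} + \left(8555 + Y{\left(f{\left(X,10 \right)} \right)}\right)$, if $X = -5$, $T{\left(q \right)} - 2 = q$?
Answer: $398136$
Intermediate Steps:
$T{\left(q \right)} = 2 + q$
$Y{\left(K \right)} = -10 + K$
$M{\left(G,j \right)} = 2 + G + j G^{2}$ ($M{\left(G,j \right)} = G G j + \left(2 + G\right) = G^{2} j + \left(2 + G\right) = j G^{2} + \left(2 + G\right) = 2 + G + j G^{2}$)
$M{\left(208,9 \right)} + \left(8555 + Y{\left(f{\left(X,10 \right)} \right)}\right) = \left(2 + 208 + 9 \cdot 208^{2}\right) + \left(8555 + \left(-10 + \left(-5 + 10\right)\right)\right) = \left(2 + 208 + 9 \cdot 43264\right) + \left(8555 + \left(-10 + 5\right)\right) = \left(2 + 208 + 389376\right) + \left(8555 - 5\right) = 389586 + 8550 = 398136$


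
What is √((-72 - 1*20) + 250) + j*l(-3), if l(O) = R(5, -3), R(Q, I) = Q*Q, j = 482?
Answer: 12050 + √158 ≈ 12063.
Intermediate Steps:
R(Q, I) = Q²
l(O) = 25 (l(O) = 5² = 25)
√((-72 - 1*20) + 250) + j*l(-3) = √((-72 - 1*20) + 250) + 482*25 = √((-72 - 20) + 250) + 12050 = √(-92 + 250) + 12050 = √158 + 12050 = 12050 + √158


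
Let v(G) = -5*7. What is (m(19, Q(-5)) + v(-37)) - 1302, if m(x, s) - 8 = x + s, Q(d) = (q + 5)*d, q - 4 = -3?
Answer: -1340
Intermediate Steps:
q = 1 (q = 4 - 3 = 1)
Q(d) = 6*d (Q(d) = (1 + 5)*d = 6*d)
m(x, s) = 8 + s + x (m(x, s) = 8 + (x + s) = 8 + (s + x) = 8 + s + x)
v(G) = -35
(m(19, Q(-5)) + v(-37)) - 1302 = ((8 + 6*(-5) + 19) - 35) - 1302 = ((8 - 30 + 19) - 35) - 1302 = (-3 - 35) - 1302 = -38 - 1302 = -1340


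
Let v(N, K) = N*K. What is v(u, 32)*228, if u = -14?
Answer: -102144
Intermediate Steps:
v(N, K) = K*N
v(u, 32)*228 = (32*(-14))*228 = -448*228 = -102144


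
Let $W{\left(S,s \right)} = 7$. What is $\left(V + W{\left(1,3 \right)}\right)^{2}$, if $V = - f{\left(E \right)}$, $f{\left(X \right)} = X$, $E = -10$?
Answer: $289$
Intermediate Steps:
$V = 10$ ($V = \left(-1\right) \left(-10\right) = 10$)
$\left(V + W{\left(1,3 \right)}\right)^{2} = \left(10 + 7\right)^{2} = 17^{2} = 289$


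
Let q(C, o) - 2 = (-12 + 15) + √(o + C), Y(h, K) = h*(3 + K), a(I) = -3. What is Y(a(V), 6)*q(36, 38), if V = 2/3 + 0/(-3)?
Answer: -135 - 27*√74 ≈ -367.26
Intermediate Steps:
V = ⅔ (V = 2*(⅓) + 0*(-⅓) = ⅔ + 0 = ⅔ ≈ 0.66667)
q(C, o) = 5 + √(C + o) (q(C, o) = 2 + ((-12 + 15) + √(o + C)) = 2 + (3 + √(C + o)) = 5 + √(C + o))
Y(a(V), 6)*q(36, 38) = (-3*(3 + 6))*(5 + √(36 + 38)) = (-3*9)*(5 + √74) = -27*(5 + √74) = -135 - 27*√74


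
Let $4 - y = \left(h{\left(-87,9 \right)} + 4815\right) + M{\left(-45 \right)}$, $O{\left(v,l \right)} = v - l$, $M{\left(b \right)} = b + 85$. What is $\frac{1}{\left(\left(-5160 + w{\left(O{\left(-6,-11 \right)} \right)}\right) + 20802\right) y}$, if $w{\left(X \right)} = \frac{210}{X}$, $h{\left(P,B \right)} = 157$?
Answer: $- \frac{1}{78545472} \approx -1.2731 \cdot 10^{-8}$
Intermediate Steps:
$M{\left(b \right)} = 85 + b$
$y = -5008$ ($y = 4 - \left(\left(157 + 4815\right) + \left(85 - 45\right)\right) = 4 - \left(4972 + 40\right) = 4 - 5012 = -5008$)
$\frac{1}{\left(\left(-5160 + w{\left(O{\left(-6,-11 \right)} \right)}\right) + 20802\right) y} = \frac{1}{\left(\left(-5160 + \frac{210}{-6 - -11}\right) + 20802\right) \left(-5008\right)} = \frac{1}{\left(-5160 + \frac{210}{-6 + 11}\right) + 20802} \left(- \frac{1}{5008}\right) = \frac{1}{\left(-5160 + \frac{210}{5}\right) + 20802} \left(- \frac{1}{5008}\right) = \frac{1}{\left(-5160 + 210 \cdot \frac{1}{5}\right) + 20802} \left(- \frac{1}{5008}\right) = \frac{1}{\left(-5160 + 42\right) + 20802} \left(- \frac{1}{5008}\right) = \frac{1}{-5118 + 20802} \left(- \frac{1}{5008}\right) = \frac{1}{15684} \left(- \frac{1}{5008}\right) = - \frac{1}{78545472}$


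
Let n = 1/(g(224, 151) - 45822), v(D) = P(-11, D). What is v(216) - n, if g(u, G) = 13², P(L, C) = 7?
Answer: 319572/45653 ≈ 7.0000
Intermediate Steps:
v(D) = 7
g(u, G) = 169
n = -1/45653 (n = 1/(169 - 45822) = 1/(-45653) = -1/45653 ≈ -2.1904e-5)
v(216) - n = 7 - 1*(-1/45653) = 7 + 1/45653 = 319572/45653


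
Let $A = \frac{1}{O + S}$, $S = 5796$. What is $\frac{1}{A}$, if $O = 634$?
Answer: $6430$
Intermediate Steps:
$A = \frac{1}{6430}$ ($A = \frac{1}{634 + 5796} = \frac{1}{6430} \approx 0.00015552$)
$\frac{1}{A} = \frac{1}{\frac{1}{6430}} = 6430$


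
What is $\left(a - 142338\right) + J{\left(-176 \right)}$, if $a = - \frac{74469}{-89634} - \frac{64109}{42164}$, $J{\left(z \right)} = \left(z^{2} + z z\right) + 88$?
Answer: $- \frac{50579180708673}{629887996} \approx -80299.0$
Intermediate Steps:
$J{\left(z \right)} = 88 + 2 z^{2}$ ($J{\left(z \right)} = \left(z^{2} + z^{2}\right) + 88 = 2 z^{2} + 88 = 88 + 2 z^{2}$)
$a = - \frac{434405865}{629887996}$ ($a = \left(-74469\right) \left(- \frac{1}{89634}\right) - \frac{64109}{42164} = \frac{24823}{29878} - \frac{64109}{42164} = - \frac{434405865}{629887996} \approx -0.68966$)
$\left(a - 142338\right) + J{\left(-176 \right)} = \left(- \frac{434405865}{629887996} - 142338\right) + \left(88 + 2 \left(-176\right)^{2}\right) = - \frac{89657431980513}{629887996} + \left(88 + 2 \cdot 30976\right) = - \frac{89657431980513}{629887996} + \left(88 + 61952\right) = - \frac{89657431980513}{629887996} + 62040 = - \frac{50579180708673}{629887996}$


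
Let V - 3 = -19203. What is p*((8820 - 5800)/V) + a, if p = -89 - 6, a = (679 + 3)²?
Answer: 89306677/192 ≈ 4.6514e+5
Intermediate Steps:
V = -19200 (V = 3 - 19203 = -19200)
a = 465124 (a = 682² = 465124)
p = -95
p*((8820 - 5800)/V) + a = -95*(8820 - 5800)/(-19200) + 465124 = -286900*(-1)/19200 + 465124 = -95*(-151/960) + 465124 = 2869/192 + 465124 = 89306677/192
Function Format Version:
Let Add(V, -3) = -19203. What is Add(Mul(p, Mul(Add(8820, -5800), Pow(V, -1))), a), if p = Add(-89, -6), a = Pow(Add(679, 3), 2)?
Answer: Rational(89306677, 192) ≈ 4.6514e+5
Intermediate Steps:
V = -19200 (V = Add(3, -19203) = -19200)
a = 465124 (a = Pow(682, 2) = 465124)
p = -95
Add(Mul(p, Mul(Add(8820, -5800), Pow(V, -1))), a) = Add(Mul(-95, Mul(Add(8820, -5800), Pow(-19200, -1))), 465124) = Add(Mul(-95, Mul(3020, Rational(-1, 19200))), 465124) = Add(Mul(-95, Rational(-151, 960)), 465124) = Add(Rational(2869, 192), 465124) = Rational(89306677, 192)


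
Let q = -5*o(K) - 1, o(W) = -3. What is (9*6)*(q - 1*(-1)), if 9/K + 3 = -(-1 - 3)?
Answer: 810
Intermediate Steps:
K = 9 (K = 9/(-3 - (-1 - 3)) = 9/(-3 - 1*(-4)) = 9/(-3 + 4) = 9/1 = 9*1 = 9)
q = 14 (q = -5*(-3) - 1 = 15 - 1 = 14)
(9*6)*(q - 1*(-1)) = (9*6)*(14 - 1*(-1)) = 54*(14 + 1) = 54*15 = 810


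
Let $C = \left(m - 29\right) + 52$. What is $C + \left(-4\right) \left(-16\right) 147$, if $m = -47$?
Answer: $9384$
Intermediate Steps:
$C = -24$ ($C = \left(-47 - 29\right) + 52 = -76 + 52 = -24$)
$C + \left(-4\right) \left(-16\right) 147 = -24 + \left(-4\right) \left(-16\right) 147 = -24 + 64 \cdot 147 = -24 + 9408 = 9384$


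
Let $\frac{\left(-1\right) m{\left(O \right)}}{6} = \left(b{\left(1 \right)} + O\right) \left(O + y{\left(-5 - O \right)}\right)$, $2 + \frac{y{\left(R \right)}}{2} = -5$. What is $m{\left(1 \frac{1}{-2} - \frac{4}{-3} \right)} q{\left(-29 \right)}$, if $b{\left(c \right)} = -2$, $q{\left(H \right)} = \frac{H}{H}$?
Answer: $- \frac{553}{6} \approx -92.167$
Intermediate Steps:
$y{\left(R \right)} = -14$ ($y{\left(R \right)} = -4 + 2 \left(-5\right) = -4 - 10 = -14$)
$q{\left(H \right)} = 1$
$m{\left(O \right)} = - 6 \left(-14 + O\right) \left(-2 + O\right)$ ($m{\left(O \right)} = - 6 \left(-2 + O\right) \left(O - 14\right) = - 6 \left(-2 + O\right) \left(-14 + O\right) = - 6 \left(-14 + O\right) \left(-2 + O\right)$)
$m{\left(1 \frac{1}{-2} - \frac{4}{-3} \right)} q{\left(-29 \right)} = \left(-168 - 6 \left(1 \frac{1}{-2} - \frac{4}{-3}\right)^{2} + 96 \left(1 \frac{1}{-2} - \frac{4}{-3}\right)\right) 1 = \left(-168 - 6 \left(1 \left(- \frac{1}{2}\right) - - \frac{4}{3}\right)^{2} + 96 \left(1 \left(- \frac{1}{2}\right) - - \frac{4}{3}\right)\right) 1 = \left(-168 - 6 \left(- \frac{1}{2} + \frac{4}{3}\right)^{2} + 96 \left(- \frac{1}{2} + \frac{4}{3}\right)\right) 1 = \left(-168 - 6 \left(\frac{5}{6}\right)^{2} + 96 \cdot \frac{5}{6}\right) 1 = \left(-168 - \frac{25}{6} + 80\right) 1 = \left(- \frac{553}{6}\right) 1 = - \frac{553}{6}$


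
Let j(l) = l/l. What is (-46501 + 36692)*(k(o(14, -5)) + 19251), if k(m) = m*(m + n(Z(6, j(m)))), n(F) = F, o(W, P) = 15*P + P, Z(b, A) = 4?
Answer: -248471779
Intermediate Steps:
j(l) = 1
o(W, P) = 16*P
k(m) = m*(4 + m) (k(m) = m*(m + 4) = m*(4 + m))
(-46501 + 36692)*(k(o(14, -5)) + 19251) = (-46501 + 36692)*((16*(-5))*(4 + 16*(-5)) + 19251) = -9809*(-80*(4 - 80) + 19251) = -9809*(-80*(-76) + 19251) = -9809*(6080 + 19251) = -9809*25331 = -248471779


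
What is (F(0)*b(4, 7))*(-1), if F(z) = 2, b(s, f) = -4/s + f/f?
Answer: 0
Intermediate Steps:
b(s, f) = 1 - 4/s (b(s, f) = -4/s + 1 = 1 - 4/s)
(F(0)*b(4, 7))*(-1) = (2*((-4 + 4)/4))*(-1) = (2*((1/4)*0))*(-1) = (2*0)*(-1) = 0*(-1) = 0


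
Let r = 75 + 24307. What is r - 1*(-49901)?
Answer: 74283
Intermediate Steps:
r = 24382
r - 1*(-49901) = 24382 - 1*(-49901) = 24382 + 49901 = 74283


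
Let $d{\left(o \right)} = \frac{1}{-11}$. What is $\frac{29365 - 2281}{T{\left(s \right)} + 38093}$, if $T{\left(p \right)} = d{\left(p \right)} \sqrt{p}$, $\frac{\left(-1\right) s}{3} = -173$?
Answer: $\frac{62418504126}{87790137005} + \frac{148962 \sqrt{519}}{87790137005} \approx 0.71104$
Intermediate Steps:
$d{\left(o \right)} = - \frac{1}{11}$
$s = 519$ ($s = \left(-3\right) \left(-173\right) = 519$)
$T{\left(p \right)} = - \frac{\sqrt{p}}{11}$
$\frac{29365 - 2281}{T{\left(s \right)} + 38093} = \frac{29365 - 2281}{- \frac{\sqrt{519}}{11} + 38093} = \frac{27084}{38093 - \frac{\sqrt{519}}{11}}$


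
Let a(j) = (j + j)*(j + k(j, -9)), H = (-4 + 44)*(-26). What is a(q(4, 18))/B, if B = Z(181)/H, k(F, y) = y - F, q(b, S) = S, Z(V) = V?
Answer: 336960/181 ≈ 1861.7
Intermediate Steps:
H = -1040 (H = 40*(-26) = -1040)
a(j) = -18*j (a(j) = (j + j)*(j + (-9 - j)) = (2*j)*(-9) = -18*j)
B = -181/1040 (B = 181/(-1040) = 181*(-1/1040) = -181/1040 ≈ -0.17404)
a(q(4, 18))/B = (-18*18)/(-181/1040) = -324*(-1040/181) = 336960/181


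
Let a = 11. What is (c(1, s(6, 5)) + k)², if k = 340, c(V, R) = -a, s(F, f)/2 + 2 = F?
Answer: 108241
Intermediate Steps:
s(F, f) = -4 + 2*F
c(V, R) = -11 (c(V, R) = -1*11 = -11)
(c(1, s(6, 5)) + k)² = (-11 + 340)² = 329² = 108241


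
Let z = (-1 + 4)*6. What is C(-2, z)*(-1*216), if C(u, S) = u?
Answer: 432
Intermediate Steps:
z = 18 (z = 3*6 = 18)
C(-2, z)*(-1*216) = -(-2)*216 = -2*(-216) = 432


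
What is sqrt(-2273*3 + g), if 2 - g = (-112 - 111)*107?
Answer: 2*sqrt(4261) ≈ 130.55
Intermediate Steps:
g = 23863 (g = 2 - (-112 - 111)*107 = 2 - (-223)*107 = 2 - 1*(-23861) = 2 + 23861 = 23863)
sqrt(-2273*3 + g) = sqrt(-2273*3 + 23863) = sqrt(-6819 + 23863) = sqrt(17044) = 2*sqrt(4261)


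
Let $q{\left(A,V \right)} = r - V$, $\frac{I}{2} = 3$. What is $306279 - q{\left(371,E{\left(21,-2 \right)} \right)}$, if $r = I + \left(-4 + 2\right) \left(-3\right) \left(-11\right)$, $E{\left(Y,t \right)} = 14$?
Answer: $306353$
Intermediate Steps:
$I = 6$ ($I = 2 \cdot 3 = 6$)
$r = -60$ ($r = 6 + \left(-4 + 2\right) \left(-3\right) \left(-11\right) = 6 + \left(-2\right) \left(-3\right) \left(-11\right) = 6 + 6 \left(-11\right) = 6 - 66 = -60$)
$q{\left(A,V \right)} = -60 - V$
$306279 - q{\left(371,E{\left(21,-2 \right)} \right)} = 306279 - \left(-60 - 14\right) = 306279 - -74 = 306279 + 74 = 306353$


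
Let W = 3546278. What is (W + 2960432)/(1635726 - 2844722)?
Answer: -3253355/604498 ≈ -5.3819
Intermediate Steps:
(W + 2960432)/(1635726 - 2844722) = (3546278 + 2960432)/(1635726 - 2844722) = 6506710/(-1208996) = 6506710*(-1/1208996) = -3253355/604498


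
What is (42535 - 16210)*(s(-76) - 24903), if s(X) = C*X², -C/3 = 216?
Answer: -99186045075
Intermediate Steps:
C = -648 (C = -3*216 = -648)
s(X) = -648*X²
(42535 - 16210)*(s(-76) - 24903) = (42535 - 16210)*(-648*(-76)² - 24903) = 26325*(-648*5776 - 24903) = 26325*(-3742848 - 24903) = 26325*(-3767751) = -99186045075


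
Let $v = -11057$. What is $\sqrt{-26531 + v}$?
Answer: $2 i \sqrt{9397} \approx 193.88 i$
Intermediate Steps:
$\sqrt{-26531 + v} = \sqrt{-26531 - 11057} = \sqrt{-37588} = 2 i \sqrt{9397}$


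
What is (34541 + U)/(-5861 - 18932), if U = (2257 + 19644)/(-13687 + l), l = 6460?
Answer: -22691446/16289001 ≈ -1.3931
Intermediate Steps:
U = -1991/657 (U = (2257 + 19644)/(-13687 + 6460) = 21901/(-7227) = 21901*(-1/7227) = -1991/657 ≈ -3.0304)
(34541 + U)/(-5861 - 18932) = (34541 - 1991/657)/(-5861 - 18932) = (22691446/657)/(-24793) = (22691446/657)*(-1/24793) = -22691446/16289001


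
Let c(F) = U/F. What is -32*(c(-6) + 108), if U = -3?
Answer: -3472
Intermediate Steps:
c(F) = -3/F
-32*(c(-6) + 108) = -32*(-3/(-6) + 108) = -32*(-3*(-⅙) + 108) = -32*(½ + 108) = -32*217/2 = -3472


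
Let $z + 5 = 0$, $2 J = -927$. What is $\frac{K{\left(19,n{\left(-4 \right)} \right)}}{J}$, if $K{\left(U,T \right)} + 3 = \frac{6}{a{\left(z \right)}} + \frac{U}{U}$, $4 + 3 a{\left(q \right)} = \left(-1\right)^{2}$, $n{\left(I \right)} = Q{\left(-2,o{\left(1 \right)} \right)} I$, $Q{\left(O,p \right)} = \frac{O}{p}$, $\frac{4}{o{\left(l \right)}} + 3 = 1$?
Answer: $\frac{16}{927} \approx 0.01726$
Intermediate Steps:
$J = - \frac{927}{2}$ ($J = \frac{1}{2} \left(-927\right) = - \frac{927}{2} \approx -463.5$)
$o{\left(l \right)} = -2$ ($o{\left(l \right)} = \frac{4}{-3 + 1} = \frac{4}{-2} = 4 \left(- \frac{1}{2}\right) = -2$)
$z = -5$ ($z = -5 + 0 = -5$)
$n{\left(I \right)} = I$ ($n{\left(I \right)} = - \frac{2}{-2} I = \left(-2\right) \left(- \frac{1}{2}\right) I = 1 I = I$)
$a{\left(q \right)} = -1$ ($a{\left(q \right)} = - \frac{4}{3} + \frac{\left(-1\right)^{2}}{3} = - \frac{4}{3} + \frac{1}{3} \cdot 1 = - \frac{4}{3} + \frac{1}{3} = -1$)
$K{\left(U,T \right)} = -8$ ($K{\left(U,T \right)} = -3 + \left(\frac{6}{-1} + \frac{U}{U}\right) = -3 + \left(6 \left(-1\right) + 1\right) = -3 + \left(-6 + 1\right) = -3 - 5 = -8$)
$\frac{K{\left(19,n{\left(-4 \right)} \right)}}{J} = - \frac{8}{- \frac{927}{2}} = \left(-8\right) \left(- \frac{2}{927}\right) = \frac{16}{927}$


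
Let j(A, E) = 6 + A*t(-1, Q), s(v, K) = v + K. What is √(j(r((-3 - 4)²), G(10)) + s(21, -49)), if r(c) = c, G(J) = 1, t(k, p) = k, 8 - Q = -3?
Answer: I*√71 ≈ 8.4261*I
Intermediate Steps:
Q = 11 (Q = 8 - 1*(-3) = 8 + 3 = 11)
s(v, K) = K + v
j(A, E) = 6 - A (j(A, E) = 6 + A*(-1) = 6 - A)
√(j(r((-3 - 4)²), G(10)) + s(21, -49)) = √((6 - (-3 - 4)²) + (-49 + 21)) = √((6 - 1*(-7)²) - 28) = √((6 - 1*49) - 28) = √((6 - 49) - 28) = √(-43 - 28) = √(-71) = I*√71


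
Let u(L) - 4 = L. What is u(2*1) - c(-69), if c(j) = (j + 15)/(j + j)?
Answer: 129/23 ≈ 5.6087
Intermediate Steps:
c(j) = (15 + j)/(2*j) (c(j) = (15 + j)/((2*j)) = (15 + j)*(1/(2*j)) = (15 + j)/(2*j))
u(L) = 4 + L
u(2*1) - c(-69) = (4 + 2*1) - (15 - 69)/(2*(-69)) = (4 + 2) - (-1)*(-54)/(2*69) = 6 - 1*9/23 = 6 - 9/23 = 129/23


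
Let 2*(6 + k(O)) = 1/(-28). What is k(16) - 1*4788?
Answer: -268465/56 ≈ -4794.0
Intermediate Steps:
k(O) = -337/56 (k(O) = -6 + (1/2)/(-28) = -6 + (1/2)*(-1/28) = -6 - 1/56 = -337/56)
k(16) - 1*4788 = -337/56 - 1*4788 = -337/56 - 4788 = -268465/56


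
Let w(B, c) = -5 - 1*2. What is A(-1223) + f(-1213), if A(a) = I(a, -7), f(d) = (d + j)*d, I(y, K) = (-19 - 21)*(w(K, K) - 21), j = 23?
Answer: 1444590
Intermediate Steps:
w(B, c) = -7 (w(B, c) = -5 - 2 = -7)
I(y, K) = 1120 (I(y, K) = (-19 - 21)*(-7 - 21) = -40*(-28) = 1120)
f(d) = d*(23 + d) (f(d) = (d + 23)*d = (23 + d)*d = d*(23 + d))
A(a) = 1120
A(-1223) + f(-1213) = 1120 - 1213*(23 - 1213) = 1120 - 1213*(-1190) = 1120 + 1443470 = 1444590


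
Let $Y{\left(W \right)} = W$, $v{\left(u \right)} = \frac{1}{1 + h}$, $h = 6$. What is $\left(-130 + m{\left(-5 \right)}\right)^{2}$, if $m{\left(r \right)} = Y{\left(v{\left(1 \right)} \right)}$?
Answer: $\frac{826281}{49} \approx 16863.0$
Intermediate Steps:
$v{\left(u \right)} = \frac{1}{7}$ ($v{\left(u \right)} = \frac{1}{1 + 6} = \frac{1}{7}$)
$m{\left(r \right)} = \frac{1}{7}$
$\left(-130 + m{\left(-5 \right)}\right)^{2} = \left(-130 + \frac{1}{7}\right)^{2} = \left(- \frac{909}{7}\right)^{2} = \frac{826281}{49}$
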